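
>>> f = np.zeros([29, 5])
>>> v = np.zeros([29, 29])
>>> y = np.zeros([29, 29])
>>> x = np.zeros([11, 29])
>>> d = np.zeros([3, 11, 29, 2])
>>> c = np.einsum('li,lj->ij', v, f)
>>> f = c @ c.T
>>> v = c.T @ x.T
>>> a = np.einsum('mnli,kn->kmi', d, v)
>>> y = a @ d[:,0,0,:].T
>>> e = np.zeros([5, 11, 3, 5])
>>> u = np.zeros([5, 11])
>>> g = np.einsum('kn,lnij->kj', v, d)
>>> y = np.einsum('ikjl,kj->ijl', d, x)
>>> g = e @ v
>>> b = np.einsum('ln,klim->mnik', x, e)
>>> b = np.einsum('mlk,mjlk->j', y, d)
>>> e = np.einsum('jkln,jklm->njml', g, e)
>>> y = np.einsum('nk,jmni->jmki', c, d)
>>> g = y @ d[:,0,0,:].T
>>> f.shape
(29, 29)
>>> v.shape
(5, 11)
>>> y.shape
(3, 11, 5, 2)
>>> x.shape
(11, 29)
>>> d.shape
(3, 11, 29, 2)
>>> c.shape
(29, 5)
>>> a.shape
(5, 3, 2)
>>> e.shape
(11, 5, 5, 3)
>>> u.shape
(5, 11)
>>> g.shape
(3, 11, 5, 3)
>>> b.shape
(11,)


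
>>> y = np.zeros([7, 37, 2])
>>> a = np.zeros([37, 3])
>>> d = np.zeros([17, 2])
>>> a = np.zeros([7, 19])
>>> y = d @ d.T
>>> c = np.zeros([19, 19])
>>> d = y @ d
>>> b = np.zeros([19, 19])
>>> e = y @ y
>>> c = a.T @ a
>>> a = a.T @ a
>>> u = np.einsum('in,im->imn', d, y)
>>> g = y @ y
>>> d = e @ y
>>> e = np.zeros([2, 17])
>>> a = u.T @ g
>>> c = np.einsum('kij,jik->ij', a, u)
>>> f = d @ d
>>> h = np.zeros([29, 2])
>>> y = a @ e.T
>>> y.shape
(2, 17, 2)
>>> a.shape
(2, 17, 17)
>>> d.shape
(17, 17)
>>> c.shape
(17, 17)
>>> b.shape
(19, 19)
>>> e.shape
(2, 17)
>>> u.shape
(17, 17, 2)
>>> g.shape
(17, 17)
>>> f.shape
(17, 17)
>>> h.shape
(29, 2)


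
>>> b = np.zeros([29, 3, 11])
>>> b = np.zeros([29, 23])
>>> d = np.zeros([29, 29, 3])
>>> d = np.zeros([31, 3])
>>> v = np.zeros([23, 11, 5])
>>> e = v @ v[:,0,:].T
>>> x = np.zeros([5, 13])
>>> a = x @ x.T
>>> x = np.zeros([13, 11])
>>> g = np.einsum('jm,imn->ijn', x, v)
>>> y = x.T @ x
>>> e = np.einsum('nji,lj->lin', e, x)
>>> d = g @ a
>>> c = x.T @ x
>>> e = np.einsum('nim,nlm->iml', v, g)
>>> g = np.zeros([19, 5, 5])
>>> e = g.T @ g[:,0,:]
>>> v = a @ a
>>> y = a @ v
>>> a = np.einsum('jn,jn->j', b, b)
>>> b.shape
(29, 23)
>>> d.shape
(23, 13, 5)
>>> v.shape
(5, 5)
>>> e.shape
(5, 5, 5)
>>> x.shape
(13, 11)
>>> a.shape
(29,)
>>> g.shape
(19, 5, 5)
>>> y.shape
(5, 5)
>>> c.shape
(11, 11)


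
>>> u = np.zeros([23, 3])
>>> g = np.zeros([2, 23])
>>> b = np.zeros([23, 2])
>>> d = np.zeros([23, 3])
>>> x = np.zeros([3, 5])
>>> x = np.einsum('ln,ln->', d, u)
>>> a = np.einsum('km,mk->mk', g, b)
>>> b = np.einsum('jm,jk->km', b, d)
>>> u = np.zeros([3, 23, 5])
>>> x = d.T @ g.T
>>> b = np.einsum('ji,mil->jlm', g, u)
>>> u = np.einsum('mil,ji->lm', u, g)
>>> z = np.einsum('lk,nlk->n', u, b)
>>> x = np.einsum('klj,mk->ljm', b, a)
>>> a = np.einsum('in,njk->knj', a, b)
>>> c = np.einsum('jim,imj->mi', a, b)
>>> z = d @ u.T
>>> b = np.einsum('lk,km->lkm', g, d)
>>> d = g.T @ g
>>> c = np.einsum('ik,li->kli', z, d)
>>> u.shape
(5, 3)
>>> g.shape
(2, 23)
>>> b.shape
(2, 23, 3)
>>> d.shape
(23, 23)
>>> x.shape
(5, 3, 23)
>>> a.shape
(3, 2, 5)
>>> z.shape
(23, 5)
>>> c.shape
(5, 23, 23)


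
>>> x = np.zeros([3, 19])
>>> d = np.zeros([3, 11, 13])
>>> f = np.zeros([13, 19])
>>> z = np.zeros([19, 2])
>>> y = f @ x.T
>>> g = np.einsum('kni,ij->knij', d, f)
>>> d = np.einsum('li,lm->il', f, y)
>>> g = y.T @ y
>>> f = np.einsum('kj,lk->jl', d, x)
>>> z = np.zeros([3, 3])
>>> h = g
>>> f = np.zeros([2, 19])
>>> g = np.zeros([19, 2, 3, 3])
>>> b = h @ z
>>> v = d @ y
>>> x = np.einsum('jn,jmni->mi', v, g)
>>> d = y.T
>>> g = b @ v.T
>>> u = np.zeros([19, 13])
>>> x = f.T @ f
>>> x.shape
(19, 19)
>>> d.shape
(3, 13)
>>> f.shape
(2, 19)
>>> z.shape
(3, 3)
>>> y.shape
(13, 3)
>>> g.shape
(3, 19)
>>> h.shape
(3, 3)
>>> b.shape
(3, 3)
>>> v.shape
(19, 3)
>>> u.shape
(19, 13)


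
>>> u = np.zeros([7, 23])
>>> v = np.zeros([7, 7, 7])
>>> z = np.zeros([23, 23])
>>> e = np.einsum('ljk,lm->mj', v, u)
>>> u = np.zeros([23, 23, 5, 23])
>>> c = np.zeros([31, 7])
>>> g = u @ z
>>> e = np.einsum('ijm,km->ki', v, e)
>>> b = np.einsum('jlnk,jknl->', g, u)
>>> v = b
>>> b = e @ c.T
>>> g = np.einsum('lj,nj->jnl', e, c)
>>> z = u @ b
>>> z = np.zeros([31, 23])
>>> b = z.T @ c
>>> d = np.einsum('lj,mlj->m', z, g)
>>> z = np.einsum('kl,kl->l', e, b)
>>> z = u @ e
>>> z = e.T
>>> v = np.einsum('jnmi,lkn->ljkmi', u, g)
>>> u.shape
(23, 23, 5, 23)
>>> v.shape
(7, 23, 31, 5, 23)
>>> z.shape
(7, 23)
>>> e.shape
(23, 7)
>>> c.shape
(31, 7)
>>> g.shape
(7, 31, 23)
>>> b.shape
(23, 7)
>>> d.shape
(7,)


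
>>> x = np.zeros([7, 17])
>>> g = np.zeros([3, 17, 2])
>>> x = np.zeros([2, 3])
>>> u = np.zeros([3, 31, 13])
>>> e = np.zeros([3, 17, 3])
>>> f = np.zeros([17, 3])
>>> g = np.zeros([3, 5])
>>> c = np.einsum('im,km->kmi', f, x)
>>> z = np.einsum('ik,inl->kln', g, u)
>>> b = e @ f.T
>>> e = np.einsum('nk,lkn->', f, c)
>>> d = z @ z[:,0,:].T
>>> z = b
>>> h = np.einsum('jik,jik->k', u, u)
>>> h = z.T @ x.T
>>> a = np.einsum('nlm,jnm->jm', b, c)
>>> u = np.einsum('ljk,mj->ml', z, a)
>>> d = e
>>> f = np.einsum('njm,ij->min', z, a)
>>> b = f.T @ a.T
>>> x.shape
(2, 3)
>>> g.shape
(3, 5)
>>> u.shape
(2, 3)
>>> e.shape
()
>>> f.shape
(17, 2, 3)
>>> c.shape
(2, 3, 17)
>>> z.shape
(3, 17, 17)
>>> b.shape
(3, 2, 2)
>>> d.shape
()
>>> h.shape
(17, 17, 2)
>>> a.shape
(2, 17)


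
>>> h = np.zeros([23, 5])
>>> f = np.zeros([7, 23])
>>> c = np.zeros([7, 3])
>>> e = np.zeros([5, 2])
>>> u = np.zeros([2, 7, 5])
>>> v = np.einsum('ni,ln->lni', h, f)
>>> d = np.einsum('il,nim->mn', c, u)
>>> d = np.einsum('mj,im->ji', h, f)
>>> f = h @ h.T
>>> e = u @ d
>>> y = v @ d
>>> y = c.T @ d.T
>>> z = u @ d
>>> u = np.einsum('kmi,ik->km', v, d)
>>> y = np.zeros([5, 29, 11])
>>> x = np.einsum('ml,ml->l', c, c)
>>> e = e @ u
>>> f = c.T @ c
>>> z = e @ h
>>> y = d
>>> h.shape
(23, 5)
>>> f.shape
(3, 3)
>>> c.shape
(7, 3)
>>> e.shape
(2, 7, 23)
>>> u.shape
(7, 23)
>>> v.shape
(7, 23, 5)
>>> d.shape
(5, 7)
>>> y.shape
(5, 7)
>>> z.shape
(2, 7, 5)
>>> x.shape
(3,)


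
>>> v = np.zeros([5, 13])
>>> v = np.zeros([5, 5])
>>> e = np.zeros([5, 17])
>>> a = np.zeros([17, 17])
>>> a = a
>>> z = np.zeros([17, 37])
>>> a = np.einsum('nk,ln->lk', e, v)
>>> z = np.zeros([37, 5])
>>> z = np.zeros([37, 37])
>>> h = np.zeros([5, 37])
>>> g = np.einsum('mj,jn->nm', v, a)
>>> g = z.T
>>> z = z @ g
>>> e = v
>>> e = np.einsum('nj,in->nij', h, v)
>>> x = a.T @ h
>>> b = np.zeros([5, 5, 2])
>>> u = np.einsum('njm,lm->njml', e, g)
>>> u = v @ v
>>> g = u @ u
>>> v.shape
(5, 5)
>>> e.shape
(5, 5, 37)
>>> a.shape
(5, 17)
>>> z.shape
(37, 37)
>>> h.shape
(5, 37)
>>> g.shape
(5, 5)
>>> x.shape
(17, 37)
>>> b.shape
(5, 5, 2)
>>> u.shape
(5, 5)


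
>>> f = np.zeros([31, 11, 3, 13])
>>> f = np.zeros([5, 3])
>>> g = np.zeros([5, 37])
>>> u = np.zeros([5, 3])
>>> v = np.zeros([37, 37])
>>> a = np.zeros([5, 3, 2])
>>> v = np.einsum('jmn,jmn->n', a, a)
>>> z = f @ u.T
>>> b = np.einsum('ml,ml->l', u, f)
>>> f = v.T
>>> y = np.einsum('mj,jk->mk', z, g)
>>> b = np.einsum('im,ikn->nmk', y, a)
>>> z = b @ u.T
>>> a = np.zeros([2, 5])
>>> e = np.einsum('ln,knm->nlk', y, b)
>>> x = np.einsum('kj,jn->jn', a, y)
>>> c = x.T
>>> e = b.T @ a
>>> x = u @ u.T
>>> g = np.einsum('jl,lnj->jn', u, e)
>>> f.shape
(2,)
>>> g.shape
(5, 37)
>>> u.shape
(5, 3)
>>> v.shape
(2,)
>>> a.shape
(2, 5)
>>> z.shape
(2, 37, 5)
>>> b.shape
(2, 37, 3)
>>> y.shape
(5, 37)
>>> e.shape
(3, 37, 5)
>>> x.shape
(5, 5)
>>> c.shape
(37, 5)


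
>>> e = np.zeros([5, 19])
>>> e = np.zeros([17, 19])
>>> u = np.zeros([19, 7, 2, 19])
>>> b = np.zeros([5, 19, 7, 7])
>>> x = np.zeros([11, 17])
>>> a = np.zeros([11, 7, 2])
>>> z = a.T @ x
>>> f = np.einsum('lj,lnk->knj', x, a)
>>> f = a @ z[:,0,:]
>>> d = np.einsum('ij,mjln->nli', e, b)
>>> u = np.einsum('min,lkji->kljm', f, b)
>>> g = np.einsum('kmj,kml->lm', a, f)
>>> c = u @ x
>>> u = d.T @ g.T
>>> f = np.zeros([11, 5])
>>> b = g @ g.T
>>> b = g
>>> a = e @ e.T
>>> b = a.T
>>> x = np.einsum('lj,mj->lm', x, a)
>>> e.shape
(17, 19)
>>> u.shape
(17, 7, 17)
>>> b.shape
(17, 17)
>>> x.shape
(11, 17)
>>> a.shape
(17, 17)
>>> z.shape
(2, 7, 17)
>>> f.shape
(11, 5)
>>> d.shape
(7, 7, 17)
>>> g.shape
(17, 7)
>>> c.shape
(19, 5, 7, 17)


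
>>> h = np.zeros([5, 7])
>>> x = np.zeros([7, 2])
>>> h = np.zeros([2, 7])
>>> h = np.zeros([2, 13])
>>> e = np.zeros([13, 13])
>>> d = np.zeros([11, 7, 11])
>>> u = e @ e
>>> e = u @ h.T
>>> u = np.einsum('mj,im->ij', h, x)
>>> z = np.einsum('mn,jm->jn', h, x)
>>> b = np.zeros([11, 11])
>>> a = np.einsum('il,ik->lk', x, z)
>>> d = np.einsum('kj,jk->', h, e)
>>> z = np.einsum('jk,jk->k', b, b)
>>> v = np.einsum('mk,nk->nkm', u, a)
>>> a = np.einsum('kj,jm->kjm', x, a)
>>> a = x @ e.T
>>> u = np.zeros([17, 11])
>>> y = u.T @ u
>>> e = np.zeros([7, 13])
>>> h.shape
(2, 13)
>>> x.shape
(7, 2)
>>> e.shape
(7, 13)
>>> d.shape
()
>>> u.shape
(17, 11)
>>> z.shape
(11,)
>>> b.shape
(11, 11)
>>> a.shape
(7, 13)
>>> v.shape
(2, 13, 7)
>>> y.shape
(11, 11)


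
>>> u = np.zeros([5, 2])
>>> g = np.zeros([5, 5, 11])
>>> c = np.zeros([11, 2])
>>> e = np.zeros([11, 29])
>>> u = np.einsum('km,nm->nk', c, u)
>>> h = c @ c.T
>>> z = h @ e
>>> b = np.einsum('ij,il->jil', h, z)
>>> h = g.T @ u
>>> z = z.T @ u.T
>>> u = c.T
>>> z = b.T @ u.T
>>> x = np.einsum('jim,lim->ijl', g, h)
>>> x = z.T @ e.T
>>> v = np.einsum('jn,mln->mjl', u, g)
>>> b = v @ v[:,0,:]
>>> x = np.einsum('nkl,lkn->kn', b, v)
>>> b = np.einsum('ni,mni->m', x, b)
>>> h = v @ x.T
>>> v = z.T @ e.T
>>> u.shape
(2, 11)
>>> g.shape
(5, 5, 11)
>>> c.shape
(11, 2)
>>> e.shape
(11, 29)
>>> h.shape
(5, 2, 2)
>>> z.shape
(29, 11, 2)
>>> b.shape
(5,)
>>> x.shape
(2, 5)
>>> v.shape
(2, 11, 11)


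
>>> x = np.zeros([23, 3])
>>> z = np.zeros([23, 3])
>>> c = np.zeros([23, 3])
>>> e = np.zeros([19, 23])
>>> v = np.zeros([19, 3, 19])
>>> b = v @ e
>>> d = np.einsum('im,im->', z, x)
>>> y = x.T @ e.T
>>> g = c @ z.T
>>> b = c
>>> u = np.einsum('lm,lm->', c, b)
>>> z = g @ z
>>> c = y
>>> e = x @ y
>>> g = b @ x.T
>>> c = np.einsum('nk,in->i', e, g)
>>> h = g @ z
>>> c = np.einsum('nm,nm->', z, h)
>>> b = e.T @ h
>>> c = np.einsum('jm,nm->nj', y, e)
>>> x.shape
(23, 3)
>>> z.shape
(23, 3)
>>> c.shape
(23, 3)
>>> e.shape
(23, 19)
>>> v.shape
(19, 3, 19)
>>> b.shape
(19, 3)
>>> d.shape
()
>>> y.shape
(3, 19)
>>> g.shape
(23, 23)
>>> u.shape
()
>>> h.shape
(23, 3)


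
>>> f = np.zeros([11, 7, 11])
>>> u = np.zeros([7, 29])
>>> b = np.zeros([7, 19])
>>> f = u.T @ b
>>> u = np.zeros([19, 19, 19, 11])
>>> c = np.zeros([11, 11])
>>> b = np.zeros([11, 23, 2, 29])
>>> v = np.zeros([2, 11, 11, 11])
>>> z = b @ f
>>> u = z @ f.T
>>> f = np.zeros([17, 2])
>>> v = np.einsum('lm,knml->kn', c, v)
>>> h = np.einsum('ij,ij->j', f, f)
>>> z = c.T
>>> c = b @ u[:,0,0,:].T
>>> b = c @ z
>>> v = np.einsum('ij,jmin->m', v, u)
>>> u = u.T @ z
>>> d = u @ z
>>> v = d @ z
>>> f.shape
(17, 2)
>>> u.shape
(29, 2, 23, 11)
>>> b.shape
(11, 23, 2, 11)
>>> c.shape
(11, 23, 2, 11)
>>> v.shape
(29, 2, 23, 11)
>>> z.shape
(11, 11)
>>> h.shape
(2,)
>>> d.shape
(29, 2, 23, 11)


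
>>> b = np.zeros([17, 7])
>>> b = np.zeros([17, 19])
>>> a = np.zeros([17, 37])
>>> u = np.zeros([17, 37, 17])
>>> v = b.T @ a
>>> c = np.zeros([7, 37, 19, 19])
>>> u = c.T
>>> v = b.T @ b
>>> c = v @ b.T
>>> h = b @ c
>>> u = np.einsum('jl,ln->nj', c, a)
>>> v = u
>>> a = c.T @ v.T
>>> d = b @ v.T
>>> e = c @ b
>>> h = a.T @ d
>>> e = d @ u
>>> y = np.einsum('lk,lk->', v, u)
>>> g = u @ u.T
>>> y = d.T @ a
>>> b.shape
(17, 19)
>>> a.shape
(17, 37)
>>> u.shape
(37, 19)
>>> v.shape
(37, 19)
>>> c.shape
(19, 17)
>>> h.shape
(37, 37)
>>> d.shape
(17, 37)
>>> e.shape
(17, 19)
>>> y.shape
(37, 37)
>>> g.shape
(37, 37)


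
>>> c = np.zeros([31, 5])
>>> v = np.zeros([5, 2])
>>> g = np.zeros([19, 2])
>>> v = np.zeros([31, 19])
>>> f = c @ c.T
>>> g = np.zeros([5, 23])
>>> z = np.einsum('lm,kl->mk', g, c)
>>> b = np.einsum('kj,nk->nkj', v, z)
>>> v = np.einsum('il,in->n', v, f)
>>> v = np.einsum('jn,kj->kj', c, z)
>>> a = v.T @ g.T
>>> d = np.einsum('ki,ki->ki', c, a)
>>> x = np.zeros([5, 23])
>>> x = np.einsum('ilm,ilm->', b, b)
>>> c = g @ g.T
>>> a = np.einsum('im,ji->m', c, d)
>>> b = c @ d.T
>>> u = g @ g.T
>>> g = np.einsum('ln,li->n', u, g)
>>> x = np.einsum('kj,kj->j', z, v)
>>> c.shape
(5, 5)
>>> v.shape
(23, 31)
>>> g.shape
(5,)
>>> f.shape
(31, 31)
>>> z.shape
(23, 31)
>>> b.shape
(5, 31)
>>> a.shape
(5,)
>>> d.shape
(31, 5)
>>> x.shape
(31,)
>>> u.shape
(5, 5)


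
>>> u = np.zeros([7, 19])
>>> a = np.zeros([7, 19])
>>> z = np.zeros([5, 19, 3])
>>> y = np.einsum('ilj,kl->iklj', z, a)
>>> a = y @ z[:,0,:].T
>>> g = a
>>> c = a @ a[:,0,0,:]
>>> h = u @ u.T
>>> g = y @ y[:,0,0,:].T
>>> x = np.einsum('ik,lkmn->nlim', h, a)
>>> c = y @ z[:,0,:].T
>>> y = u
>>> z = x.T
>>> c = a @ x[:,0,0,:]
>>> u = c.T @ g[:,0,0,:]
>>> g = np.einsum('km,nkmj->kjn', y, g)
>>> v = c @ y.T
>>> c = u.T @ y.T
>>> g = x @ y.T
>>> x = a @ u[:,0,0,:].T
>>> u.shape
(19, 19, 7, 5)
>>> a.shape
(5, 7, 19, 5)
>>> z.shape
(19, 7, 5, 5)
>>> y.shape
(7, 19)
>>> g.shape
(5, 5, 7, 7)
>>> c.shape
(5, 7, 19, 7)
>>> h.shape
(7, 7)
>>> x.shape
(5, 7, 19, 19)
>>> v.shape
(5, 7, 19, 7)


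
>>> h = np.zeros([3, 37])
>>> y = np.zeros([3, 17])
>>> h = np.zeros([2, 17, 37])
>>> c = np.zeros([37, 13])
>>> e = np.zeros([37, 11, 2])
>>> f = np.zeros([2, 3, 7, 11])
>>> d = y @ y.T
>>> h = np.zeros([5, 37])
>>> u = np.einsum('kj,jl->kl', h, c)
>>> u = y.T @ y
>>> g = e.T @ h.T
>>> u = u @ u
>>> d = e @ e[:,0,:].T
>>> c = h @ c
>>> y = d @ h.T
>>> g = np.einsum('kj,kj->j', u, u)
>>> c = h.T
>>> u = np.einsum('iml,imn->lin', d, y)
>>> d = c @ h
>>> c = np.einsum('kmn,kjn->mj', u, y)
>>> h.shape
(5, 37)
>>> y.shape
(37, 11, 5)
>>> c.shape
(37, 11)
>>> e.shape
(37, 11, 2)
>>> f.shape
(2, 3, 7, 11)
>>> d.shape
(37, 37)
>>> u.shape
(37, 37, 5)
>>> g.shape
(17,)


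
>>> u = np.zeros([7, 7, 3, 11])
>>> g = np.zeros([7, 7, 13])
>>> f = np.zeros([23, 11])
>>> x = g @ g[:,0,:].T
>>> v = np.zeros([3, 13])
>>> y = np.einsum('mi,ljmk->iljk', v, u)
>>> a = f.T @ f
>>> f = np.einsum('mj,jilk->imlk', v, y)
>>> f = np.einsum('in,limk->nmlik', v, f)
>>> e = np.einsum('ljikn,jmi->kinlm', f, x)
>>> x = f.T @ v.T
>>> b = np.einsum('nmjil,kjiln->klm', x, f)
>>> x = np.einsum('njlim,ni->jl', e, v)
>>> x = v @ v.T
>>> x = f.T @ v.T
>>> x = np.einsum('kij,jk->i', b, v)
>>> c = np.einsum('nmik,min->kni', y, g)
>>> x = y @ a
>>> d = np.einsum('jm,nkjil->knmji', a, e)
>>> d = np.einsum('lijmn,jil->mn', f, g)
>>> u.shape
(7, 7, 3, 11)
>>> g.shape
(7, 7, 13)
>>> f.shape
(13, 7, 7, 3, 11)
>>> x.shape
(13, 7, 7, 11)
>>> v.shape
(3, 13)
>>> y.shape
(13, 7, 7, 11)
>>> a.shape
(11, 11)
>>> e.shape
(3, 7, 11, 13, 7)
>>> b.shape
(13, 3, 3)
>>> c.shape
(11, 13, 7)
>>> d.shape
(3, 11)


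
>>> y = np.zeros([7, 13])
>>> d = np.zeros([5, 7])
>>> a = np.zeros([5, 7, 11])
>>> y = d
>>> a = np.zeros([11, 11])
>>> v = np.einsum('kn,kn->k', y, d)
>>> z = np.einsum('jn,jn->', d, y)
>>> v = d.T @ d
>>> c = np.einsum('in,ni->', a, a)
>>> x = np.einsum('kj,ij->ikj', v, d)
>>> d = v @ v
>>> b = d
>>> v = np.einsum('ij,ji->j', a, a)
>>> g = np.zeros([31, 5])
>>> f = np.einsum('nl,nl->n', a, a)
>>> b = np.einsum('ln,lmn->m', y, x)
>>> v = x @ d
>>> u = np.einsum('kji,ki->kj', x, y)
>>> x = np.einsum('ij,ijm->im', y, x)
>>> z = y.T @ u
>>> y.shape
(5, 7)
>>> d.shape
(7, 7)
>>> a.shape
(11, 11)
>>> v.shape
(5, 7, 7)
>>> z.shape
(7, 7)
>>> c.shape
()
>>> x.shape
(5, 7)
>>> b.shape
(7,)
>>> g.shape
(31, 5)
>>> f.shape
(11,)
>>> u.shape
(5, 7)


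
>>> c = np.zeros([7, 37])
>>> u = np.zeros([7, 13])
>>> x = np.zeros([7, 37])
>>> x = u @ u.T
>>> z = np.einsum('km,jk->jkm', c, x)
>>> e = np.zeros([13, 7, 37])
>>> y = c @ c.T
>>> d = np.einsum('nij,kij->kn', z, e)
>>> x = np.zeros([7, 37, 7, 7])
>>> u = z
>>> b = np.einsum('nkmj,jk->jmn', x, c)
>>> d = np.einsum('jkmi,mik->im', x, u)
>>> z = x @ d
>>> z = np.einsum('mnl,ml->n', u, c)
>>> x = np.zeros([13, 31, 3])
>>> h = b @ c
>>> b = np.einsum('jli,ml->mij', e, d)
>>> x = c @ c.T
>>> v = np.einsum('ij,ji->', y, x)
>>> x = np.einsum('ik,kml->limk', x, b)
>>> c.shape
(7, 37)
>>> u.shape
(7, 7, 37)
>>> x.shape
(13, 7, 37, 7)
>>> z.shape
(7,)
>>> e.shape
(13, 7, 37)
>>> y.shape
(7, 7)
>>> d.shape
(7, 7)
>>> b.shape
(7, 37, 13)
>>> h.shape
(7, 7, 37)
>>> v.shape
()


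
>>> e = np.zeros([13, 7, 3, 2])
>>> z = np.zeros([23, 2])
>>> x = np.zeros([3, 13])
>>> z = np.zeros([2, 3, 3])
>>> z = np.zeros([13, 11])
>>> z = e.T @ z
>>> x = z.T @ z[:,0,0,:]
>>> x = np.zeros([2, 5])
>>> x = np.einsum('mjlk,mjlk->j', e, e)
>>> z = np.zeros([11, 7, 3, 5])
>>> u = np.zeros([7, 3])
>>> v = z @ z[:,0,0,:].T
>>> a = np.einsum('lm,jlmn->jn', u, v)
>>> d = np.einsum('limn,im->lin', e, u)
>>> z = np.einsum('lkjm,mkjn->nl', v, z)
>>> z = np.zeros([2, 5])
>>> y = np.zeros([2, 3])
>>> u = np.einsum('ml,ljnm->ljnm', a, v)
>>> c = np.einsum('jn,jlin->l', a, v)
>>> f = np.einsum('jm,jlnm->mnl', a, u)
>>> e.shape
(13, 7, 3, 2)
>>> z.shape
(2, 5)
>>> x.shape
(7,)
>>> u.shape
(11, 7, 3, 11)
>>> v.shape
(11, 7, 3, 11)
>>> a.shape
(11, 11)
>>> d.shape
(13, 7, 2)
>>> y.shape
(2, 3)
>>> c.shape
(7,)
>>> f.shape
(11, 3, 7)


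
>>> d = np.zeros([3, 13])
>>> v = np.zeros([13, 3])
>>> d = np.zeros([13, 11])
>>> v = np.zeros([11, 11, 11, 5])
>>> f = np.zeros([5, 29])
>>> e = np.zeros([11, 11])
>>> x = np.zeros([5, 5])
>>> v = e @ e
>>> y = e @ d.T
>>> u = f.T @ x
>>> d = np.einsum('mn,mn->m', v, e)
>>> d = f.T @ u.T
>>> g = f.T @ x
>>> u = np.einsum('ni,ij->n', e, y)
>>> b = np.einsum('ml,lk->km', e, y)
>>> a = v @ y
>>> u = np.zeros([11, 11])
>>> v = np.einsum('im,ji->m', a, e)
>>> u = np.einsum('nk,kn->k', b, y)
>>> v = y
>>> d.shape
(29, 29)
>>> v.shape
(11, 13)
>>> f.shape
(5, 29)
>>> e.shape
(11, 11)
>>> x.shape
(5, 5)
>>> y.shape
(11, 13)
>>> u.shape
(11,)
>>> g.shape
(29, 5)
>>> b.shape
(13, 11)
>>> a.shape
(11, 13)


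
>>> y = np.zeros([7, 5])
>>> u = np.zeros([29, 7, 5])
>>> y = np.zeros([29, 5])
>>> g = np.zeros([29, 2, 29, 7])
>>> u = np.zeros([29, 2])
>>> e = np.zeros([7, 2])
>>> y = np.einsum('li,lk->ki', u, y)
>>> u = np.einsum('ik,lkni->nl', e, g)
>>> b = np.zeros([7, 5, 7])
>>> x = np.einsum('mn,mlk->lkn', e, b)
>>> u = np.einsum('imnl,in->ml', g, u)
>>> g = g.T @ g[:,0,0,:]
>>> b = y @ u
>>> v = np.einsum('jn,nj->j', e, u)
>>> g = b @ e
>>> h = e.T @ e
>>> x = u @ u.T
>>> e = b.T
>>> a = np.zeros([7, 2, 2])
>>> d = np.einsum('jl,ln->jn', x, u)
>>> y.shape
(5, 2)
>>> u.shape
(2, 7)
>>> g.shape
(5, 2)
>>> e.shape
(7, 5)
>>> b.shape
(5, 7)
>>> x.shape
(2, 2)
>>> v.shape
(7,)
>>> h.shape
(2, 2)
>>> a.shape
(7, 2, 2)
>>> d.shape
(2, 7)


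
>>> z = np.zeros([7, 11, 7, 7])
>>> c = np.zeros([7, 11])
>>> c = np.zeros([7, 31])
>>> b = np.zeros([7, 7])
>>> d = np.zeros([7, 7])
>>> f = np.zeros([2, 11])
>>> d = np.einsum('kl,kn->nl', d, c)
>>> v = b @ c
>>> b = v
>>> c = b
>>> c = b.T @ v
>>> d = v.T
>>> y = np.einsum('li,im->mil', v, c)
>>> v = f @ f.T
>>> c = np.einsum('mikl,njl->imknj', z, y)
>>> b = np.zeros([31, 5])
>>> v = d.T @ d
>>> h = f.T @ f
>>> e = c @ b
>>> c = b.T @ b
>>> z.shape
(7, 11, 7, 7)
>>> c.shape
(5, 5)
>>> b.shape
(31, 5)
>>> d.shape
(31, 7)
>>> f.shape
(2, 11)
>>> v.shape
(7, 7)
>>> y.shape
(31, 31, 7)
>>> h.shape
(11, 11)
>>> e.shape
(11, 7, 7, 31, 5)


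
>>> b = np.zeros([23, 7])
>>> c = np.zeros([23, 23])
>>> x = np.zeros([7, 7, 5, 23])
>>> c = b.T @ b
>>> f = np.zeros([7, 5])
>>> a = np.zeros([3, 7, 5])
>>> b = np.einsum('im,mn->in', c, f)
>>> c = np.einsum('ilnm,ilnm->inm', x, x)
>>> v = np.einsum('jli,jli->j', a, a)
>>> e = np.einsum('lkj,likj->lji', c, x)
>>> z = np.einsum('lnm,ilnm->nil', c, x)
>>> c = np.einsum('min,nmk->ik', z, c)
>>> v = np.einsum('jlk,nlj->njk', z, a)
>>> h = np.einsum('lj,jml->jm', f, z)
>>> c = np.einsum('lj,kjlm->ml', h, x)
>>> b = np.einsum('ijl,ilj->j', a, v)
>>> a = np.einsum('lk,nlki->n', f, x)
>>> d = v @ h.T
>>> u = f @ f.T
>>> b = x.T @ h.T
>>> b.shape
(23, 5, 7, 5)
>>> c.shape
(23, 5)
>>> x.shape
(7, 7, 5, 23)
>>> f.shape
(7, 5)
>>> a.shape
(7,)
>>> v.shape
(3, 5, 7)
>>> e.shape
(7, 23, 7)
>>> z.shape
(5, 7, 7)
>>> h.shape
(5, 7)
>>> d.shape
(3, 5, 5)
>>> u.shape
(7, 7)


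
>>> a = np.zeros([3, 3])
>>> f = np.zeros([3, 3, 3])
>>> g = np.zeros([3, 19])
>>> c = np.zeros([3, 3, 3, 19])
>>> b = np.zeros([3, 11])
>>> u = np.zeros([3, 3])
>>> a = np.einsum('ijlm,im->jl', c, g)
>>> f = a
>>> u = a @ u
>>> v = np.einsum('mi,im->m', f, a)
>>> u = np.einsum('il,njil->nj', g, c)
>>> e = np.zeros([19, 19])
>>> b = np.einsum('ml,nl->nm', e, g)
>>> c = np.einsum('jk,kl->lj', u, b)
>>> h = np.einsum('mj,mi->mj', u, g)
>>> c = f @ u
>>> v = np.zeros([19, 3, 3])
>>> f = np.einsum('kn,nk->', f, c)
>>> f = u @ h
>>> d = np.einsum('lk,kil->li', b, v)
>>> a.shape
(3, 3)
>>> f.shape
(3, 3)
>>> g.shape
(3, 19)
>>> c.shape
(3, 3)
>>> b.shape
(3, 19)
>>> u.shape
(3, 3)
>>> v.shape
(19, 3, 3)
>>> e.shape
(19, 19)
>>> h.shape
(3, 3)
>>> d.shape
(3, 3)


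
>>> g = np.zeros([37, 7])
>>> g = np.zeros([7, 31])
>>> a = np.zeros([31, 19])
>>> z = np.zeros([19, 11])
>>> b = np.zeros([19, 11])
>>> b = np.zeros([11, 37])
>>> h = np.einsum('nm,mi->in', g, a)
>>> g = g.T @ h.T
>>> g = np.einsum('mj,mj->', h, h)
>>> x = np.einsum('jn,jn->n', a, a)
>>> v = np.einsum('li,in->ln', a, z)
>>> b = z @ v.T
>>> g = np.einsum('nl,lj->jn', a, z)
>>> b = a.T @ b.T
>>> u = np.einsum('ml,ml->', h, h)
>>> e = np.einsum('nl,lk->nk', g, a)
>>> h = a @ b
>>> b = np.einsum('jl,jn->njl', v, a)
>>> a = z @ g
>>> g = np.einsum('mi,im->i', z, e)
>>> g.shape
(11,)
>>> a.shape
(19, 31)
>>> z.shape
(19, 11)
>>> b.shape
(19, 31, 11)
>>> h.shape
(31, 19)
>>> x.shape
(19,)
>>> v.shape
(31, 11)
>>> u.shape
()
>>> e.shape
(11, 19)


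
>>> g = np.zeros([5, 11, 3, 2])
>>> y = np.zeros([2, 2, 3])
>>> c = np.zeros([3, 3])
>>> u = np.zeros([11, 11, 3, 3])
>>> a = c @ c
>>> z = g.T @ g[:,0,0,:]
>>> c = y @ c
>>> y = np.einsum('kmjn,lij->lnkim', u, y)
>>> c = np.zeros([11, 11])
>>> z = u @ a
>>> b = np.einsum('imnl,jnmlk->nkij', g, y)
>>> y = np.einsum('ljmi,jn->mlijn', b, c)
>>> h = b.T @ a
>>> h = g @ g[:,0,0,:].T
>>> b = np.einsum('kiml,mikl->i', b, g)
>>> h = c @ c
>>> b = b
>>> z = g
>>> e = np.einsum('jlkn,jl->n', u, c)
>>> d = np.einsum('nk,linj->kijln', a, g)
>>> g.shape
(5, 11, 3, 2)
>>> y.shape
(5, 3, 2, 11, 11)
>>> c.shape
(11, 11)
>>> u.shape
(11, 11, 3, 3)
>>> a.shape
(3, 3)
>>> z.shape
(5, 11, 3, 2)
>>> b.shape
(11,)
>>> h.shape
(11, 11)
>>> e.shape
(3,)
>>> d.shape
(3, 11, 2, 5, 3)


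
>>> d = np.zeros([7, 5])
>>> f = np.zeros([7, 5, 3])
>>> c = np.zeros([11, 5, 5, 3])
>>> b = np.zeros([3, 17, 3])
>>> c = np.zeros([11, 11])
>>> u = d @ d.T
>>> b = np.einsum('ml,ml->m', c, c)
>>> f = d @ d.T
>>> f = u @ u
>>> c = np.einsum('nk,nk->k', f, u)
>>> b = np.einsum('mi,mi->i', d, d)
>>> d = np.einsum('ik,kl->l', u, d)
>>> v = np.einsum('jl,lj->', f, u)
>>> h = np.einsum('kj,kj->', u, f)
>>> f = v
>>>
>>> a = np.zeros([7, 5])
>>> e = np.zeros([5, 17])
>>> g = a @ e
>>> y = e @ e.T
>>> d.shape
(5,)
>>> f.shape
()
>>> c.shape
(7,)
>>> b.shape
(5,)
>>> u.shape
(7, 7)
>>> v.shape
()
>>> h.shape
()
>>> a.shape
(7, 5)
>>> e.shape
(5, 17)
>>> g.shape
(7, 17)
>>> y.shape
(5, 5)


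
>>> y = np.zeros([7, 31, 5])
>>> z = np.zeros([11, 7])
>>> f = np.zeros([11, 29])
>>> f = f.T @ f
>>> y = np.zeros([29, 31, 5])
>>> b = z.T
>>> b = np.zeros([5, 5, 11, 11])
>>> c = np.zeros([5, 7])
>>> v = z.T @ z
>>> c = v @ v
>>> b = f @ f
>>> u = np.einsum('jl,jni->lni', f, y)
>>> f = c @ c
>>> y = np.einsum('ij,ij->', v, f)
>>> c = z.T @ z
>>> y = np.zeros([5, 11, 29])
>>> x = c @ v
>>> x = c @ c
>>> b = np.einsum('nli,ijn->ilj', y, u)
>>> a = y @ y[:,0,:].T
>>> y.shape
(5, 11, 29)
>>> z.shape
(11, 7)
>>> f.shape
(7, 7)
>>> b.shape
(29, 11, 31)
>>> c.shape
(7, 7)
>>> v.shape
(7, 7)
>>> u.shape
(29, 31, 5)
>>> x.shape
(7, 7)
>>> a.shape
(5, 11, 5)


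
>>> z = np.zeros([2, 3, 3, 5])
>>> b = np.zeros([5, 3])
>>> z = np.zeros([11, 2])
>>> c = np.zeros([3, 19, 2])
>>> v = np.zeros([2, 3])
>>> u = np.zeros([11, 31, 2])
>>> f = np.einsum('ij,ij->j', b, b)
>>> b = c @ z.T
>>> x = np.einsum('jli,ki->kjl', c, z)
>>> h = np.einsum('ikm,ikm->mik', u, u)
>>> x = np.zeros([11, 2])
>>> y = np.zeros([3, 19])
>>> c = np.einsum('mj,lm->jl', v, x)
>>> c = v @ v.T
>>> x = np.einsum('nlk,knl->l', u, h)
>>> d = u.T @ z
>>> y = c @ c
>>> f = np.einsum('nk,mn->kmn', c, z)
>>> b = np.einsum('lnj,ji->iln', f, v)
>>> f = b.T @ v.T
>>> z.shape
(11, 2)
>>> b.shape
(3, 2, 11)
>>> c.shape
(2, 2)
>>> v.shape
(2, 3)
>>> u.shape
(11, 31, 2)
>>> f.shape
(11, 2, 2)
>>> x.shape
(31,)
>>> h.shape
(2, 11, 31)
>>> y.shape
(2, 2)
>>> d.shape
(2, 31, 2)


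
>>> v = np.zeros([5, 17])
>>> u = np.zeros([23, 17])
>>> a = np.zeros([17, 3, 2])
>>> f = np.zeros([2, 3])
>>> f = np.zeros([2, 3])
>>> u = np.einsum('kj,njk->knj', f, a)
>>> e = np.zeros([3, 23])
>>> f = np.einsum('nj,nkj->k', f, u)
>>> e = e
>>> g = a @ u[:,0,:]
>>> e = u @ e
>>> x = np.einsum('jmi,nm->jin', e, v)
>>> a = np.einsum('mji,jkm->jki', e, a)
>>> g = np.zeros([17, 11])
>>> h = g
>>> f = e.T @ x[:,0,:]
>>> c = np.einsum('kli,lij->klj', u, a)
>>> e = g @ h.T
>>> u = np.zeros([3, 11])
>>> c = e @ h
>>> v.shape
(5, 17)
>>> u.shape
(3, 11)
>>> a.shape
(17, 3, 23)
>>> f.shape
(23, 17, 5)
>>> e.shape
(17, 17)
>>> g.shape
(17, 11)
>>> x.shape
(2, 23, 5)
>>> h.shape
(17, 11)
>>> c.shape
(17, 11)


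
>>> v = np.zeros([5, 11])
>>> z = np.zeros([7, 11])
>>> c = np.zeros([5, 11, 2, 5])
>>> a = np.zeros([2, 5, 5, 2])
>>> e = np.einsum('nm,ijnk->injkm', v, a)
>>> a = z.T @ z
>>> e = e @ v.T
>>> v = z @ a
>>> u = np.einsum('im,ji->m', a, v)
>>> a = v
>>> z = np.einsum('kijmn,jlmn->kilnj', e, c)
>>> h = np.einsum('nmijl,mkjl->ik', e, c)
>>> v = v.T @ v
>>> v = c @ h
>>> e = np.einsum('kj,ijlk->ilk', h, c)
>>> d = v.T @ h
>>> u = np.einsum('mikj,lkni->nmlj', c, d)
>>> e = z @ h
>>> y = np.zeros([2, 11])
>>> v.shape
(5, 11, 2, 11)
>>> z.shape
(2, 5, 11, 5, 5)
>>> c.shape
(5, 11, 2, 5)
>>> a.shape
(7, 11)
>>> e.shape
(2, 5, 11, 5, 11)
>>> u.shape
(11, 5, 11, 5)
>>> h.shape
(5, 11)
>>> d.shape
(11, 2, 11, 11)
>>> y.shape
(2, 11)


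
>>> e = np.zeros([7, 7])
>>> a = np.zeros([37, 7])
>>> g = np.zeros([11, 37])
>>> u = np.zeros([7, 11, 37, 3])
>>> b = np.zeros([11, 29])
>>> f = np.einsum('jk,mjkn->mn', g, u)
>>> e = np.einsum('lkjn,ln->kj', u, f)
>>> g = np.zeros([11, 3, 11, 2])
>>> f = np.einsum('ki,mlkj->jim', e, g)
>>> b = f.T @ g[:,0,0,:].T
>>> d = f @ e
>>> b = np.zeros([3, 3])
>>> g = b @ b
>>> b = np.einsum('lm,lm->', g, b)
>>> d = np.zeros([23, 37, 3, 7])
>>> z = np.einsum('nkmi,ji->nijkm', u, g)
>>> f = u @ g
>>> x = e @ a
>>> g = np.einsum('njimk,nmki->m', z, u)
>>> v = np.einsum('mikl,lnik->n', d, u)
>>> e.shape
(11, 37)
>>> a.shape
(37, 7)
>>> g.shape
(11,)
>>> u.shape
(7, 11, 37, 3)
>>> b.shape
()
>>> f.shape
(7, 11, 37, 3)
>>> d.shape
(23, 37, 3, 7)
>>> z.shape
(7, 3, 3, 11, 37)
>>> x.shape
(11, 7)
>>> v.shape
(11,)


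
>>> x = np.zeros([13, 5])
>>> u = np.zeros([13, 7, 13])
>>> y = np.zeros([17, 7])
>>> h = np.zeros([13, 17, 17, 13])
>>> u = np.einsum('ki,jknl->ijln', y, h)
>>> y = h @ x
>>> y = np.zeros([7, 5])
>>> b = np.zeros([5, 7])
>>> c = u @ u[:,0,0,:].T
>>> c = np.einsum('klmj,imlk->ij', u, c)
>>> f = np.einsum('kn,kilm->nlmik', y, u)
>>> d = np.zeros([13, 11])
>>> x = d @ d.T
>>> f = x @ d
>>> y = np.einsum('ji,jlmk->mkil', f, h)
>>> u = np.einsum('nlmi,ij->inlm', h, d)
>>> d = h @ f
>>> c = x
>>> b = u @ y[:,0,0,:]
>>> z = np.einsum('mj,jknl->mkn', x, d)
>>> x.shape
(13, 13)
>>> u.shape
(13, 13, 17, 17)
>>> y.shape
(17, 13, 11, 17)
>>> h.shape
(13, 17, 17, 13)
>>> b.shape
(13, 13, 17, 17)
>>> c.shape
(13, 13)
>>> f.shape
(13, 11)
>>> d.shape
(13, 17, 17, 11)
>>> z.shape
(13, 17, 17)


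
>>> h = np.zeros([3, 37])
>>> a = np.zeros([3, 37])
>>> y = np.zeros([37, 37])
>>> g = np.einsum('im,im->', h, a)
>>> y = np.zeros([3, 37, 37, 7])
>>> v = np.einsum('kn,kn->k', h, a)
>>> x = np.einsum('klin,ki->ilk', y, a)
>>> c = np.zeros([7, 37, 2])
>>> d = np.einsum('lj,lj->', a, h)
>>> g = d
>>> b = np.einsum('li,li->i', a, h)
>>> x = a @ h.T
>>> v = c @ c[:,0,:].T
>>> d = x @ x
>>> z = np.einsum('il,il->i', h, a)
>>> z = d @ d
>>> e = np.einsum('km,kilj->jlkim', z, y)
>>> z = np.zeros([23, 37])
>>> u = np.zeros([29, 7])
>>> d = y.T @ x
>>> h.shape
(3, 37)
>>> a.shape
(3, 37)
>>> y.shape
(3, 37, 37, 7)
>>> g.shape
()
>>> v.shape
(7, 37, 7)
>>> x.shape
(3, 3)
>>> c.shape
(7, 37, 2)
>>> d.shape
(7, 37, 37, 3)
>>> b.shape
(37,)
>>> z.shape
(23, 37)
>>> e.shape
(7, 37, 3, 37, 3)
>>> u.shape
(29, 7)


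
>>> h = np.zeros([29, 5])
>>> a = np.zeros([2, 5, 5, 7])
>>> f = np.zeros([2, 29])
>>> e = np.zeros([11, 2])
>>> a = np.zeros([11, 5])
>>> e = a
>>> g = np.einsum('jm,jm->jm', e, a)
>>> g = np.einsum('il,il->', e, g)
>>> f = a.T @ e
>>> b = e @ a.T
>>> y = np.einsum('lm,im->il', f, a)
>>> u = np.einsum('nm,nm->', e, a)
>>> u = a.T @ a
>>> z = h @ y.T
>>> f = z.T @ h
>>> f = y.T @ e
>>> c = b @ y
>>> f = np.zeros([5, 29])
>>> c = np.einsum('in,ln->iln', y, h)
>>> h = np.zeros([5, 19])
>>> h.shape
(5, 19)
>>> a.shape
(11, 5)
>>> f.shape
(5, 29)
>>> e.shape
(11, 5)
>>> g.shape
()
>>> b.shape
(11, 11)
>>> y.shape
(11, 5)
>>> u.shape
(5, 5)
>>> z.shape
(29, 11)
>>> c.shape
(11, 29, 5)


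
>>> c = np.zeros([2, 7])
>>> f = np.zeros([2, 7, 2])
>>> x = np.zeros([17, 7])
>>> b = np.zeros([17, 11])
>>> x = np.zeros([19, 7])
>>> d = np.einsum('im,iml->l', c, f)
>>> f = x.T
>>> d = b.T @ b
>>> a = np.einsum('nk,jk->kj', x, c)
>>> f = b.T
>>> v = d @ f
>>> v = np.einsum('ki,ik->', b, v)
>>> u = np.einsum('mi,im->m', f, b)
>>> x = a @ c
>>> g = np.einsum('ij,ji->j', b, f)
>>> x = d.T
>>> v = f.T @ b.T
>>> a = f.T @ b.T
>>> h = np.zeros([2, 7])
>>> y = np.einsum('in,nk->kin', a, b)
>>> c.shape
(2, 7)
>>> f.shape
(11, 17)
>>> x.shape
(11, 11)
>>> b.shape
(17, 11)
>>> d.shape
(11, 11)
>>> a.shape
(17, 17)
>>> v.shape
(17, 17)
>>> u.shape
(11,)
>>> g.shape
(11,)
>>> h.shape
(2, 7)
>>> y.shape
(11, 17, 17)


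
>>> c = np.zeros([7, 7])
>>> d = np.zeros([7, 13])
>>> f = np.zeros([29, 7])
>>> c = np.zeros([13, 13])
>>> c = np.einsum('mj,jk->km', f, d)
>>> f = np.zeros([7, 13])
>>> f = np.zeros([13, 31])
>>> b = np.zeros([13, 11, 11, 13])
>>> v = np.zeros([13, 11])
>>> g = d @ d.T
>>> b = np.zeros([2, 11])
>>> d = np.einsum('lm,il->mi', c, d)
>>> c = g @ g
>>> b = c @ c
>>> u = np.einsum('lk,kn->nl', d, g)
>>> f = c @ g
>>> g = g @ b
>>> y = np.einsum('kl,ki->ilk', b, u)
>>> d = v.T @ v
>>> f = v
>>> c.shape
(7, 7)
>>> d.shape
(11, 11)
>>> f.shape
(13, 11)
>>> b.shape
(7, 7)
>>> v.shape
(13, 11)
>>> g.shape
(7, 7)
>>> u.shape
(7, 29)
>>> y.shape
(29, 7, 7)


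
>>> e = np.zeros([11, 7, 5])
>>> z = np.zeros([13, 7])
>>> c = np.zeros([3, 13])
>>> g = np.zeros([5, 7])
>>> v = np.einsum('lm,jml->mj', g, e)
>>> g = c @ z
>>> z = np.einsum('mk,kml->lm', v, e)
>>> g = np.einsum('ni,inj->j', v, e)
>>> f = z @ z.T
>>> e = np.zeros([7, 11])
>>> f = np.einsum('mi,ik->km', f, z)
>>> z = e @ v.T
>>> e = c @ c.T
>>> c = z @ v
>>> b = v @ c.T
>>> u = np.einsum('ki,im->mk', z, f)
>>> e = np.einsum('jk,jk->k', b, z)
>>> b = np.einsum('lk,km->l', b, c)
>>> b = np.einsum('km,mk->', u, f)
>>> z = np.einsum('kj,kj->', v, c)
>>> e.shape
(7,)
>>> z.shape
()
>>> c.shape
(7, 11)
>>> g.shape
(5,)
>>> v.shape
(7, 11)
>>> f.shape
(7, 5)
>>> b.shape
()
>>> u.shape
(5, 7)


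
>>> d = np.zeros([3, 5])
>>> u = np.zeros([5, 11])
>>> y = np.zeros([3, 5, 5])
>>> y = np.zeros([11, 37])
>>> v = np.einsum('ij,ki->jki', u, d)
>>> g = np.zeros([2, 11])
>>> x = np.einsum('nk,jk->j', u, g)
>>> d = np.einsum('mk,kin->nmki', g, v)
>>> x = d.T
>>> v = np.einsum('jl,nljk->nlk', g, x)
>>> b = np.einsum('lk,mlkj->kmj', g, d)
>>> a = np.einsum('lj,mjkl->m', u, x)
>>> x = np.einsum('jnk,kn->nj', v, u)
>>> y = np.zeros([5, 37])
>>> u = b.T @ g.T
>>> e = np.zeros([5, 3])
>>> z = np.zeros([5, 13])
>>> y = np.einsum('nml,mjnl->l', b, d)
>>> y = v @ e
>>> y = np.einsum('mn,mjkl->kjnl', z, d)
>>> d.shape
(5, 2, 11, 3)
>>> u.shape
(3, 5, 2)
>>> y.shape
(11, 2, 13, 3)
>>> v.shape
(3, 11, 5)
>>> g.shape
(2, 11)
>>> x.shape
(11, 3)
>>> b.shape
(11, 5, 3)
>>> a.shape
(3,)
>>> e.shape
(5, 3)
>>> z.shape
(5, 13)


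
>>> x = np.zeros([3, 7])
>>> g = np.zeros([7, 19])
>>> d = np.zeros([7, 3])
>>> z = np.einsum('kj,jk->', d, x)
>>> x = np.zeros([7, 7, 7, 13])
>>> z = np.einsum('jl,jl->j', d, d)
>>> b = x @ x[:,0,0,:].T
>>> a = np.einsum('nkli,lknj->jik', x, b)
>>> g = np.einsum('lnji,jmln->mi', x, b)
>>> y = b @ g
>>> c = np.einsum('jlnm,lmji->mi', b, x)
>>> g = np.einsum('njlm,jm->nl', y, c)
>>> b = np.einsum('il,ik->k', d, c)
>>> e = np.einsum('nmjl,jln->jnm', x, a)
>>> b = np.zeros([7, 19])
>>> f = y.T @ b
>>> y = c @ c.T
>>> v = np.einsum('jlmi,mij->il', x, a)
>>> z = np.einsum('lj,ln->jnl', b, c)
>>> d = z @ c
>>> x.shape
(7, 7, 7, 13)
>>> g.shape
(7, 7)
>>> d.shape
(19, 13, 13)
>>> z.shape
(19, 13, 7)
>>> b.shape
(7, 19)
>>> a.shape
(7, 13, 7)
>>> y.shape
(7, 7)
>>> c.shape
(7, 13)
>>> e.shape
(7, 7, 7)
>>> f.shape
(13, 7, 7, 19)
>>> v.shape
(13, 7)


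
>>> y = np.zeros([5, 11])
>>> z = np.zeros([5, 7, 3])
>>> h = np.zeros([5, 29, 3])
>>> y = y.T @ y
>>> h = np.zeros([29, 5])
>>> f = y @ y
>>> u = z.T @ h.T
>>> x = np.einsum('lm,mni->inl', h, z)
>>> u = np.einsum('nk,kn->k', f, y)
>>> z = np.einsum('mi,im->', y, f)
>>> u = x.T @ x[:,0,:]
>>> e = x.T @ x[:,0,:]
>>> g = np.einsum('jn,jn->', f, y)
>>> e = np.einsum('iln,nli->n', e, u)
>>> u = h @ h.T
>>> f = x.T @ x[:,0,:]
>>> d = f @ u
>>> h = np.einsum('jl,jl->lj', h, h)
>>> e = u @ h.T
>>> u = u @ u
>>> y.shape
(11, 11)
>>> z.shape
()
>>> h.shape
(5, 29)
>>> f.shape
(29, 7, 29)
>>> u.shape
(29, 29)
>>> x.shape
(3, 7, 29)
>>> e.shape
(29, 5)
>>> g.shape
()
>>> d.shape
(29, 7, 29)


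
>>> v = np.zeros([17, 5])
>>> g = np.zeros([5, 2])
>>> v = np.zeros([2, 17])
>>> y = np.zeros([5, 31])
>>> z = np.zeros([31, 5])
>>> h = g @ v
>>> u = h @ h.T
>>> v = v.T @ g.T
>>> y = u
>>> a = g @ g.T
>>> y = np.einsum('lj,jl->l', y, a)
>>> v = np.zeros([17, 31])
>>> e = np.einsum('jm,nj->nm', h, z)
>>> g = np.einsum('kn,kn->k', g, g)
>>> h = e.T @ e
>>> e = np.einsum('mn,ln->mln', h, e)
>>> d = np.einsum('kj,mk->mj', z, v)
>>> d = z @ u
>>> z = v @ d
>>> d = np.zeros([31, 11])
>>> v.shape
(17, 31)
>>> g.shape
(5,)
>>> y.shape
(5,)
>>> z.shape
(17, 5)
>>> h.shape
(17, 17)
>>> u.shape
(5, 5)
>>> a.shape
(5, 5)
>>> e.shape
(17, 31, 17)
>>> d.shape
(31, 11)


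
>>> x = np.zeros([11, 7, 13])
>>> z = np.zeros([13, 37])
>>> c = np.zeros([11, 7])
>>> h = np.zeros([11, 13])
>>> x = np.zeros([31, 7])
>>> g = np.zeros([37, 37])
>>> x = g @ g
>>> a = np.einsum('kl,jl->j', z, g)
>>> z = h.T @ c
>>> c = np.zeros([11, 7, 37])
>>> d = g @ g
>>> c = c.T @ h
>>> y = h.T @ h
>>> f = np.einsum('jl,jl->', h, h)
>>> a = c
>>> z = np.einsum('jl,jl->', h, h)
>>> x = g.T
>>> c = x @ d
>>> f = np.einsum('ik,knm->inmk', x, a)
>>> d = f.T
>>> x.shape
(37, 37)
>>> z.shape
()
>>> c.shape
(37, 37)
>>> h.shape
(11, 13)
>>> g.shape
(37, 37)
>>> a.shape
(37, 7, 13)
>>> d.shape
(37, 13, 7, 37)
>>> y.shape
(13, 13)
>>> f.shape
(37, 7, 13, 37)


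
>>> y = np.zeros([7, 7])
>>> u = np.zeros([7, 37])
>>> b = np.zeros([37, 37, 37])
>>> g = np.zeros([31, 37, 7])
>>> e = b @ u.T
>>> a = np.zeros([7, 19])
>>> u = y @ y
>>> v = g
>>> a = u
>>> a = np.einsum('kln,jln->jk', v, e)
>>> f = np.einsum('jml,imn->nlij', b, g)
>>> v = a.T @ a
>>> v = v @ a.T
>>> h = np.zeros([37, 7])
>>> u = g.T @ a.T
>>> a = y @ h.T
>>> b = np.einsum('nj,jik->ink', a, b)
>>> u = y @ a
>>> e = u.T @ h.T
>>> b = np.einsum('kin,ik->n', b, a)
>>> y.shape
(7, 7)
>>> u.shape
(7, 37)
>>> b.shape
(37,)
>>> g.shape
(31, 37, 7)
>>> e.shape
(37, 37)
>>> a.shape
(7, 37)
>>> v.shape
(31, 37)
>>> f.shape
(7, 37, 31, 37)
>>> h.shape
(37, 7)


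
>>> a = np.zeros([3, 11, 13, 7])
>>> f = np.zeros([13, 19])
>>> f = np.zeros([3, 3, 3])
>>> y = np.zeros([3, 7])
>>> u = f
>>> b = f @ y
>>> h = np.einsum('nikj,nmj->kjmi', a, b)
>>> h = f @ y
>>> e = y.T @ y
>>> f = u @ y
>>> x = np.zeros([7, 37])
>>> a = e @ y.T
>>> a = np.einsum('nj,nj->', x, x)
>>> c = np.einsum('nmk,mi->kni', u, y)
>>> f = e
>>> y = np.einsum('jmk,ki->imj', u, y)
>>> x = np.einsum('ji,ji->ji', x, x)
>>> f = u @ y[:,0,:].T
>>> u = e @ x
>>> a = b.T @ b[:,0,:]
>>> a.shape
(7, 3, 7)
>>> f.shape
(3, 3, 7)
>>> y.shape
(7, 3, 3)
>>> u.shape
(7, 37)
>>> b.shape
(3, 3, 7)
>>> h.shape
(3, 3, 7)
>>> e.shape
(7, 7)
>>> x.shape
(7, 37)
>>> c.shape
(3, 3, 7)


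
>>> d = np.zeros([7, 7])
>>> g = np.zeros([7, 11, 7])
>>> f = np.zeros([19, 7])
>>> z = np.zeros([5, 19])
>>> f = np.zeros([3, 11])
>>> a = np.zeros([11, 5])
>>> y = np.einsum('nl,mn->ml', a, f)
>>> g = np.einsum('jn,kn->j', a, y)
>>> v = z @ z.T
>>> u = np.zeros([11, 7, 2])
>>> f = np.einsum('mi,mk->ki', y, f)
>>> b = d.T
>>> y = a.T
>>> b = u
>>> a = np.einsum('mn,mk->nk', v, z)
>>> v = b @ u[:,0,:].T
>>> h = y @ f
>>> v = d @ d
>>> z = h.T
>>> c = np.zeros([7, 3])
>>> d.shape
(7, 7)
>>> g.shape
(11,)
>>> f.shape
(11, 5)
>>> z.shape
(5, 5)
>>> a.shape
(5, 19)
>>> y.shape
(5, 11)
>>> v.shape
(7, 7)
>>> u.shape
(11, 7, 2)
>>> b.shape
(11, 7, 2)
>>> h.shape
(5, 5)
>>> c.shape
(7, 3)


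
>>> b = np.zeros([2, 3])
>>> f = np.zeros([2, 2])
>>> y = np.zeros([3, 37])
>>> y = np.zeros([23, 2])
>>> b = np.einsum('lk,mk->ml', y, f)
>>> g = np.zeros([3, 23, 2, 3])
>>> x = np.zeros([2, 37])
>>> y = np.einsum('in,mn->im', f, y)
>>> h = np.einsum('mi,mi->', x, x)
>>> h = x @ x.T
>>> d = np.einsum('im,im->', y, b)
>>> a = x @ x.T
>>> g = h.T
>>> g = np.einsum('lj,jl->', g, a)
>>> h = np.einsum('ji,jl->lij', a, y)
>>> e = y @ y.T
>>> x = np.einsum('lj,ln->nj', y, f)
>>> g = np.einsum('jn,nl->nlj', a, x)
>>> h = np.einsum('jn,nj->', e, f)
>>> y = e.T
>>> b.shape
(2, 23)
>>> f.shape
(2, 2)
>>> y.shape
(2, 2)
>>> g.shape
(2, 23, 2)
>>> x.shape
(2, 23)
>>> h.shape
()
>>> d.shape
()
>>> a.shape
(2, 2)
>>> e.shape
(2, 2)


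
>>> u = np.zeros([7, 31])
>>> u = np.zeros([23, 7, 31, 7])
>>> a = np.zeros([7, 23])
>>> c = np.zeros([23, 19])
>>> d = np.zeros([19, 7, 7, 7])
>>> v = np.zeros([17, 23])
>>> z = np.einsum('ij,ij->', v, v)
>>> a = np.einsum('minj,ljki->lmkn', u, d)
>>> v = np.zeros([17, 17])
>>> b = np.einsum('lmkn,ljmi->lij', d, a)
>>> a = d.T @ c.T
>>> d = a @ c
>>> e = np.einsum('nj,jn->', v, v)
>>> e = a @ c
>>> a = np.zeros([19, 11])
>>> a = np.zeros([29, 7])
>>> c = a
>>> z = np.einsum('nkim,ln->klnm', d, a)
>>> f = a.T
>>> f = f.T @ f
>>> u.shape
(23, 7, 31, 7)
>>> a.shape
(29, 7)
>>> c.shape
(29, 7)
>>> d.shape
(7, 7, 7, 19)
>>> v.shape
(17, 17)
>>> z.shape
(7, 29, 7, 19)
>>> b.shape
(19, 31, 23)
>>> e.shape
(7, 7, 7, 19)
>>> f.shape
(29, 29)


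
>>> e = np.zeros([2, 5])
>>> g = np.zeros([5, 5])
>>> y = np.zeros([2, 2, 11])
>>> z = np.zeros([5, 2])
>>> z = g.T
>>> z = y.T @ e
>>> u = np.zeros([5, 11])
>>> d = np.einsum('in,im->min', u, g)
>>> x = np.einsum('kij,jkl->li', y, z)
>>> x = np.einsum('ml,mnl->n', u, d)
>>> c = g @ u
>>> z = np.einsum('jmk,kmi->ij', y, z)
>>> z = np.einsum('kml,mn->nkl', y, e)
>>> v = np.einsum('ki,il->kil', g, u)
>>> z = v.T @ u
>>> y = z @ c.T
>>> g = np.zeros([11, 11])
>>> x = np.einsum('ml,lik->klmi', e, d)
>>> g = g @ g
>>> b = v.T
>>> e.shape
(2, 5)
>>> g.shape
(11, 11)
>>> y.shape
(11, 5, 5)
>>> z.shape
(11, 5, 11)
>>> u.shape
(5, 11)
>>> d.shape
(5, 5, 11)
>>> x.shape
(11, 5, 2, 5)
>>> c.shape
(5, 11)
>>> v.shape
(5, 5, 11)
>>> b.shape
(11, 5, 5)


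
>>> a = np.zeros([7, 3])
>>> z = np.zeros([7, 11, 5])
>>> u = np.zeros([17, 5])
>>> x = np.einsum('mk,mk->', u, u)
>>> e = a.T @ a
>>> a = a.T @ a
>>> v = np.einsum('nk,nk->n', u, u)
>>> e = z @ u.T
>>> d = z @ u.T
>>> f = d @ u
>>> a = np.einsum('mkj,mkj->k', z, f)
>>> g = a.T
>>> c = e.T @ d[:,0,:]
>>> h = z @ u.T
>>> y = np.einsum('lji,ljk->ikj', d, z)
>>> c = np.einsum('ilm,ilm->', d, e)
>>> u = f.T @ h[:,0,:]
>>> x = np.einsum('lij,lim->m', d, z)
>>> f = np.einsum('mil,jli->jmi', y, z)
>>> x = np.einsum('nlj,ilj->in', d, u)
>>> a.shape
(11,)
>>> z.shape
(7, 11, 5)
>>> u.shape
(5, 11, 17)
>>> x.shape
(5, 7)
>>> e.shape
(7, 11, 17)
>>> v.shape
(17,)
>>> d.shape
(7, 11, 17)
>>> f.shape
(7, 17, 5)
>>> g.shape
(11,)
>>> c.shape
()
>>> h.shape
(7, 11, 17)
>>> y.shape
(17, 5, 11)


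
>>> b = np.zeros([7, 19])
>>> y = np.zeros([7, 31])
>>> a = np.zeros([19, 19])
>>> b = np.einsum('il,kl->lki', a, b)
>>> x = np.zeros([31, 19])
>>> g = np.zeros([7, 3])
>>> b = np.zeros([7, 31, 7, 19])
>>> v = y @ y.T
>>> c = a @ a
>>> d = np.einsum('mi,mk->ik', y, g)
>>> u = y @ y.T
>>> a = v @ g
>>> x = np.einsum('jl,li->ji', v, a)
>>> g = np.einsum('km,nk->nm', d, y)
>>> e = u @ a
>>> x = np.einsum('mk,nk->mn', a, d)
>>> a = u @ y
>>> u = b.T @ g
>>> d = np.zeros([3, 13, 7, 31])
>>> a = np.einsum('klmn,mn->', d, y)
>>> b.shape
(7, 31, 7, 19)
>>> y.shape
(7, 31)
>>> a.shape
()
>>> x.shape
(7, 31)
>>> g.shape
(7, 3)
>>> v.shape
(7, 7)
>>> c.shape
(19, 19)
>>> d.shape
(3, 13, 7, 31)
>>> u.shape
(19, 7, 31, 3)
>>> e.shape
(7, 3)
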